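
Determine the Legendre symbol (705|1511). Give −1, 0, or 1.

-1

Reciprocity: 705 ≡ 1 and 1511 ≡ 3 (mod 4), so (705/1511) = +(1511/705).
Reduce top mod 705: now compute (101/705).
Reciprocity: 101 ≡ 1 and 705 ≡ 1 (mod 4), so (101/705) = +(705/101).
Reduce top mod 101: now compute (99/101).
Reciprocity: 99 ≡ 3 and 101 ≡ 1 (mod 4), so (99/101) = +(101/99).
Reduce top mod 99: now compute (2/99).
Pull out 2: since 99 ≡ 3 (mod 8), (2/99) = -1.
Reached (1/99) = 1. Collecting the sign flips along the way, the symbol is -1.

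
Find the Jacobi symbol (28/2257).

Pull out 2^2: since 2257 ≡ 1 (mod 8), (2/2257) = +1, so (2/2257)^2 = +1.
Reciprocity: 7 ≡ 3 and 2257 ≡ 1 (mod 4), so (7/2257) = +(2257/7).
Reduce top mod 7: now compute (3/7).
Reciprocity: 3 ≡ 3 and 7 ≡ 3 (mod 4), so (3/7) = −(7/3).
Reduce top mod 3: now compute (1/3).
Reached (1/3) = 1. Collecting the sign flips along the way, the symbol is -1.

-1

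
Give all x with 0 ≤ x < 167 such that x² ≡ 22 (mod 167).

Since 167 ≡ 3 (mod 4), a square root of 22 is 22^((167+1)/4) = 22^42 mod 167.
Repeated squaring: 22^2≡150, 22^4≡122, 22^8≡21, 22^16≡107, 22^32≡93 (mod 167).
22^42 = 22^(32+8+2) ≡ 32 (mod 167).
Check: 32² = 1024 ≡ 22 (mod 167). The two roots are 32 and 135.

32, 135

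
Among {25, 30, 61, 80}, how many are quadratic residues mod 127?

(25/127) = +1 → QR.
(30/127) = +1 → QR.
(61/127) = +1 → QR.
(80/127) = -1 → non-residue.
Total quadratic residues among the 4: 3.

3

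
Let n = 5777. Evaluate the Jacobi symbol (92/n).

Pull out 2^2: since 5777 ≡ 1 (mod 8), (2/5777) = +1, so (2/5777)^2 = +1.
Reciprocity: 23 ≡ 3 and 5777 ≡ 1 (mod 4), so (23/5777) = +(5777/23).
Reduce top mod 23: now compute (4/23).
Pull out 2^2: since 23 ≡ 7 (mod 8), (2/23) = +1, so (2/23)^2 = +1.
Reached (1/23) = 1. Collecting the sign flips along the way, the symbol is +1.

1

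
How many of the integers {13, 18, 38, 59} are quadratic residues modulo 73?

(13/73) = -1 → non-residue.
(18/73) = +1 → QR.
(38/73) = +1 → QR.
(59/73) = -1 → non-residue.
Total quadratic residues among the 4: 2.

2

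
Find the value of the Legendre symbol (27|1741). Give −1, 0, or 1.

1

Reciprocity: 27 ≡ 3 and 1741 ≡ 1 (mod 4), so (27/1741) = +(1741/27).
Reduce top mod 27: now compute (13/27).
Reciprocity: 13 ≡ 1 and 27 ≡ 3 (mod 4), so (13/27) = +(27/13).
Reduce top mod 13: now compute (1/13).
Reached (1/13) = 1. Collecting the sign flips along the way, the symbol is +1.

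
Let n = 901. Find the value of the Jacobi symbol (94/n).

Pull out 2: since 901 ≡ 5 (mod 8), (2/901) = -1.
Reciprocity: 47 ≡ 3 and 901 ≡ 1 (mod 4), so (47/901) = +(901/47).
Reduce top mod 47: now compute (8/47).
Pull out 2^3: since 47 ≡ 7 (mod 8), (2/47) = +1, so (2/47)^3 = +1.
Reached (1/47) = 1. Collecting the sign flips along the way, the symbol is -1.

-1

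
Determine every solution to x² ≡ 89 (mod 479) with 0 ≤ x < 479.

Since 479 ≡ 3 (mod 4), a square root of 89 is 89^((479+1)/4) = 89^120 mod 479.
Repeated squaring: 89^2≡257, 89^4≡426, 89^8≡414, 89^16≡393, 89^32≡211, 89^64≡453 (mod 479).
89^120 = 89^(64+32+16+8) ≡ 277 (mod 479).
Check: 277² = 76729 ≡ 89 (mod 479). The two roots are 202 and 277.

202, 277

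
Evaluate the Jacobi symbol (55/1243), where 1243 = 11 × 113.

Reciprocity: 55 ≡ 3 and 1243 ≡ 3 (mod 4), so (55/1243) = −(1243/55).
Reduce top mod 55: now compute (33/55).
Reciprocity: 33 ≡ 1 and 55 ≡ 3 (mod 4), so (33/55) = +(55/33).
Reduce top mod 33: now compute (22/33).
Pull out 2: since 33 ≡ 1 (mod 8), (2/33) = +1.
Reciprocity: 11 ≡ 3 and 33 ≡ 1 (mod 4), so (11/33) = +(33/11).
Reduce top mod 11: now compute (0/11).
Top reduces to 0: gcd > 1, so the symbol is 0.

0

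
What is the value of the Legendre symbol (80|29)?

First reduce: 80 ≡ 22 (mod 29).
Pull out 2: since 29 ≡ 5 (mod 8), (2/29) = -1.
Reciprocity: 11 ≡ 3 and 29 ≡ 1 (mod 4), so (11/29) = +(29/11).
Reduce top mod 11: now compute (7/11).
Reciprocity: 7 ≡ 3 and 11 ≡ 3 (mod 4), so (7/11) = −(11/7).
Reduce top mod 7: now compute (4/7).
Pull out 2^2: since 7 ≡ 7 (mod 8), (2/7) = +1, so (2/7)^2 = +1.
Reached (1/7) = 1. Collecting the sign flips along the way, the symbol is +1.

1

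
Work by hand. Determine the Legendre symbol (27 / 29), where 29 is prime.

-1

Reciprocity: 27 ≡ 3 and 29 ≡ 1 (mod 4), so (27/29) = +(29/27).
Reduce top mod 27: now compute (2/27).
Pull out 2: since 27 ≡ 3 (mod 8), (2/27) = -1.
Reached (1/27) = 1. Collecting the sign flips along the way, the symbol is -1.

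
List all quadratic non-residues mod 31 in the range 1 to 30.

Square k = 1,…,15 (k and 31−k give the same square):
1²=1, 2²=4, 3²=9, 4²=16, 5²=25, 6²≡5, 7²≡18, 8²≡2, 9²≡19, 10²≡7, 11²≡28, 12²≡20, 13²≡14, 14²≡10, 15²≡8 (mod 31).
The residues are {1, 2, 4, 5, 7, 8, 9, 10, 14, 16, 18, 19, 20, 25, 28}; the non-residues are the remaining 15 nonzero classes.

3,6,11,12,13,15,17,21,22,23,24,26,27,29,30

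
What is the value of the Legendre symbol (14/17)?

-1

Pull out 2: since 17 ≡ 1 (mod 8), (2/17) = +1.
Reciprocity: 7 ≡ 3 and 17 ≡ 1 (mod 4), so (7/17) = +(17/7).
Reduce top mod 7: now compute (3/7).
Reciprocity: 3 ≡ 3 and 7 ≡ 3 (mod 4), so (3/7) = −(7/3).
Reduce top mod 3: now compute (1/3).
Reached (1/3) = 1. Collecting the sign flips along the way, the symbol is -1.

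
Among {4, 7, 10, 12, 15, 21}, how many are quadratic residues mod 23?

2

(4/23) = +1 → QR.
(7/23) = -1 → non-residue.
(10/23) = -1 → non-residue.
(12/23) = +1 → QR.
(15/23) = -1 → non-residue.
(21/23) = -1 → non-residue.
Total quadratic residues among the 6: 2.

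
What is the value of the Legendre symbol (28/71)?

Euler's criterion: (28/71) ≡ 28^35 (mod 71).
28^2 ≡ 3 (mod 71)
28^4 ≡ 9 (mod 71)
28^8 ≡ 10 (mod 71)
28^16 ≡ 29 (mod 71)
28^32 ≡ 60 (mod 71)
28^35 = 28^(32+2+1) ≡ 70 (mod 71).
Result is 70 ≡ −1, so (28/71) = −1.

-1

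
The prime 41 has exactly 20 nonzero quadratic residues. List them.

1, 2, 4, 5, 8, 9, 10, 16, 18, 20, 21, 23, 25, 31, 32, 33, 36, 37, 39, 40

Square k = 1,…,20 (k and 41−k give the same square):
1²=1, 2²=4, 3²=9, 4²=16, 5²=25, 6²=36, 7²≡8, 8²≡23, 9²≡40, 10²≡18, 11²≡39, 12²≡21, 13²≡5, 14²≡32, 15²≡20, 16²≡10, 17²≡2, 18²≡37, 19²≡33, 20²≡31 (mod 41).
So the quadratic residues mod 41 are {1, 2, 4, 5, 8, 9, 10, 16, 18, 20, 21, 23, 25, 31, 32, 33, 36, 37, 39, 40}.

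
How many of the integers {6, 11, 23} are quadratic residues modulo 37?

(6/37) = -1 → non-residue.
(11/37) = +1 → QR.
(23/37) = -1 → non-residue.
Total quadratic residues among the 3: 1.

1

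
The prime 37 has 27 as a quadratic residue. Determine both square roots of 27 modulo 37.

37 ≡ 1 (mod 4), so we find a root by search.
Trying successive values, 8² = 64 ≡ 27 (mod 37). The other root is 37 − 8 = 29.

8, 29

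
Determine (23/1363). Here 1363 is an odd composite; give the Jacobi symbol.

Reciprocity: 23 ≡ 3 and 1363 ≡ 3 (mod 4), so (23/1363) = −(1363/23).
Reduce top mod 23: now compute (6/23).
Pull out 2: since 23 ≡ 7 (mod 8), (2/23) = +1.
Reciprocity: 3 ≡ 3 and 23 ≡ 3 (mod 4), so (3/23) = −(23/3).
Reduce top mod 3: now compute (2/3).
Pull out 2: since 3 ≡ 3 (mod 8), (2/3) = -1.
Reached (1/3) = 1. Collecting the sign flips along the way, the symbol is -1.

-1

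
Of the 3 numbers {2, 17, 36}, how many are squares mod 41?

2

(2/41) = +1 → QR.
(17/41) = -1 → non-residue.
(36/41) = +1 → QR.
Total quadratic residues among the 3: 2.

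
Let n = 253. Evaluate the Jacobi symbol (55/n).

0

Reciprocity: 55 ≡ 3 and 253 ≡ 1 (mod 4), so (55/253) = +(253/55).
Reduce top mod 55: now compute (33/55).
Reciprocity: 33 ≡ 1 and 55 ≡ 3 (mod 4), so (33/55) = +(55/33).
Reduce top mod 33: now compute (22/33).
Pull out 2: since 33 ≡ 1 (mod 8), (2/33) = +1.
Reciprocity: 11 ≡ 3 and 33 ≡ 1 (mod 4), so (11/33) = +(33/11).
Reduce top mod 11: now compute (0/11).
Top reduces to 0: gcd > 1, so the symbol is 0.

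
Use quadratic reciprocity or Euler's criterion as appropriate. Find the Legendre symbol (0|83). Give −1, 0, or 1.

Top reduces to 0: gcd > 1, so the symbol is 0.

0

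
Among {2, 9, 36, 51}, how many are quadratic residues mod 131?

(2/131) = -1 → non-residue.
(9/131) = +1 → QR.
(36/131) = +1 → QR.
(51/131) = -1 → non-residue.
Total quadratic residues among the 4: 2.

2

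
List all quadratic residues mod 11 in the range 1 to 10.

1, 3, 4, 5, 9

Square k = 1,…,5 (k and 11−k give the same square):
1²=1, 2²=4, 3²=9, 4²≡5, 5²≡3 (mod 11).
So the quadratic residues mod 11 are {1, 3, 4, 5, 9}.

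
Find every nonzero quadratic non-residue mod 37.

Square k = 1,…,18 (k and 37−k give the same square):
1²=1, 2²=4, 3²=9, 4²=16, 5²=25, 6²=36, 7²≡12, 8²≡27, 9²≡7, 10²≡26, 11²≡10, 12²≡33, 13²≡21, 14²≡11, 15²≡3, 16²≡34, 17²≡30, 18²≡28 (mod 37).
The residues are {1, 3, 4, 7, 9, 10, 11, 12, 16, 21, 25, 26, 27, 28, 30, 33, 34, 36}; the non-residues are the remaining 18 nonzero classes.

2, 5, 6, 8, 13, 14, 15, 17, 18, 19, 20, 22, 23, 24, 29, 31, 32, 35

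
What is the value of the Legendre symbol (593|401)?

-1

Euler's criterion: (593/401) ≡ 192^200 (mod 401).
192^2 ≡ 373 (mod 401)
192^4 ≡ 383 (mod 401)
192^8 ≡ 324 (mod 401)
192^16 ≡ 315 (mod 401)
192^32 ≡ 178 (mod 401)
192^64 ≡ 5 (mod 401)
192^128 ≡ 25 (mod 401)
192^200 = 192^(128+64+8) ≡ 400 (mod 401).
Result is 400 ≡ −1, so (593/401) = −1.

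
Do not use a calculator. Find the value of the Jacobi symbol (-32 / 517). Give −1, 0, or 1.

First reduce: -32 ≡ 485 (mod 517).
Reciprocity: 485 ≡ 1 and 517 ≡ 1 (mod 4), so (485/517) = +(517/485).
Reduce top mod 485: now compute (32/485).
Pull out 2^5: since 485 ≡ 5 (mod 8), (2/485) = -1, so (2/485)^5 = -1.
Reached (1/485) = 1. Collecting the sign flips along the way, the symbol is -1.

-1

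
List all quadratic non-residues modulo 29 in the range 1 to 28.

Square k = 1,…,14 (k and 29−k give the same square):
1²=1, 2²=4, 3²=9, 4²=16, 5²=25, 6²≡7, 7²≡20, 8²≡6, 9²≡23, 10²≡13, 11²≡5, 12²≡28, 13²≡24, 14²≡22 (mod 29).
The residues are {1, 4, 5, 6, 7, 9, 13, 16, 20, 22, 23, 24, 25, 28}; the non-residues are the remaining 14 nonzero classes.

2,3,8,10,11,12,14,15,17,18,19,21,26,27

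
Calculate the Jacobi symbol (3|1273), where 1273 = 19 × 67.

Reciprocity: 3 ≡ 3 and 1273 ≡ 1 (mod 4), so (3/1273) = +(1273/3).
Reduce top mod 3: now compute (1/3).
Reached (1/3) = 1. Collecting the sign flips along the way, the symbol is +1.

1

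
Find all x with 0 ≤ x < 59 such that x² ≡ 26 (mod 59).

Since 59 ≡ 3 (mod 4), a square root of 26 is 26^((59+1)/4) = 26^15 mod 59.
Repeated squaring: 26^2≡27, 26^4≡21, 26^8≡28 (mod 59).
26^15 = 26^(8+4+2+1) ≡ 12 (mod 59).
Check: 12² = 144 ≡ 26 (mod 59). The two roots are 12 and 47.

12, 47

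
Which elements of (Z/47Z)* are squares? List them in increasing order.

1, 2, 3, 4, 6, 7, 8, 9, 12, 14, 16, 17, 18, 21, 24, 25, 27, 28, 32, 34, 36, 37, 42

Square k = 1,…,23 (k and 47−k give the same square):
1²=1, 2²=4, 3²=9, 4²=16, 5²=25, 6²=36, 7²≡2, 8²≡17, 9²≡34, 10²≡6, 11²≡27, 12²≡3, 13²≡28, 14²≡8, 15²≡37, 16²≡21, 17²≡7, 18²≡42, 19²≡32, 20²≡24, 21²≡18, 22²≡14, 23²≡12 (mod 47).
So the quadratic residues mod 47 are {1, 2, 3, 4, 6, 7, 8, 9, 12, 14, 16, 17, 18, 21, 24, 25, 27, 28, 32, 34, 36, 37, 42}.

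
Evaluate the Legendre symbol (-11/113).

Euler's criterion: (-11/113) ≡ 102^56 (mod 113).
102^2 ≡ 8 (mod 113)
102^4 ≡ 64 (mod 113)
102^8 ≡ 28 (mod 113)
102^16 ≡ 106 (mod 113)
102^32 ≡ 49 (mod 113)
102^56 = 102^(32+16+8) ≡ 1 (mod 113).
Result is 1, so (-11/113) = 1.

1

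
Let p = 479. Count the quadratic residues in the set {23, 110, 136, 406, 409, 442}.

(23/479) = +1 → QR.
(110/479) = +1 → QR.
(136/479) = -1 → non-residue.
(406/479) = -1 → non-residue.
(409/479) = -1 → non-residue.
(442/479) = +1 → QR.
Total quadratic residues among the 6: 3.

3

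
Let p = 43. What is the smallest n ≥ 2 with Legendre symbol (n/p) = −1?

2

(2/43) = −1, so 2 is the smallest positive non-residue mod 43.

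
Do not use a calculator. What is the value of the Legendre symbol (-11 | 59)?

1

First reduce: -11 ≡ 48 (mod 59).
Pull out 2^4: since 59 ≡ 3 (mod 8), (2/59) = -1, so (2/59)^4 = +1.
Reciprocity: 3 ≡ 3 and 59 ≡ 3 (mod 4), so (3/59) = −(59/3).
Reduce top mod 3: now compute (2/3).
Pull out 2: since 3 ≡ 3 (mod 8), (2/3) = -1.
Reached (1/3) = 1. Collecting the sign flips along the way, the symbol is +1.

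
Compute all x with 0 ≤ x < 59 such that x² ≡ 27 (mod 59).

Since 59 ≡ 3 (mod 4), a square root of 27 is 27^((59+1)/4) = 27^15 mod 59.
Repeated squaring: 27^2≡21, 27^4≡28, 27^8≡17 (mod 59).
27^15 = 27^(8+4+2+1) ≡ 26 (mod 59).
Check: 26² = 676 ≡ 27 (mod 59). The two roots are 26 and 33.

26, 33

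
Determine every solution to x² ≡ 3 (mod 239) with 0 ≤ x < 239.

Since 239 ≡ 3 (mod 4), a square root of 3 is 3^((239+1)/4) = 3^60 mod 239.
Repeated squaring: 3^2≡9, 3^4≡81, 3^8≡108, 3^16≡192, 3^32≡58 (mod 239).
3^60 = 3^(32+16+8+4) ≡ 133 (mod 239).
Check: 133² = 17689 ≡ 3 (mod 239). The two roots are 106 and 133.

106, 133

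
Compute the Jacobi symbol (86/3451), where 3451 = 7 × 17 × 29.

1

Pull out 2: since 3451 ≡ 3 (mod 8), (2/3451) = -1.
Reciprocity: 43 ≡ 3 and 3451 ≡ 3 (mod 4), so (43/3451) = −(3451/43).
Reduce top mod 43: now compute (11/43).
Reciprocity: 11 ≡ 3 and 43 ≡ 3 (mod 4), so (11/43) = −(43/11).
Reduce top mod 11: now compute (10/11).
Pull out 2: since 11 ≡ 3 (mod 8), (2/11) = -1.
Reciprocity: 5 ≡ 1 and 11 ≡ 3 (mod 4), so (5/11) = +(11/5).
Reduce top mod 5: now compute (1/5).
Reached (1/5) = 1. Collecting the sign flips along the way, the symbol is +1.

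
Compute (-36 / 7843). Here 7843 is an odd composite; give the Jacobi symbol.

First reduce: -36 ≡ 7807 (mod 7843).
Reciprocity: 7807 ≡ 3 and 7843 ≡ 3 (mod 4), so (7807/7843) = −(7843/7807).
Reduce top mod 7807: now compute (36/7807).
Pull out 2^2: since 7807 ≡ 7 (mod 8), (2/7807) = +1, so (2/7807)^2 = +1.
Reciprocity: 9 ≡ 1 and 7807 ≡ 3 (mod 4), so (9/7807) = +(7807/9).
Reduce top mod 9: now compute (4/9).
Pull out 2^2: since 9 ≡ 1 (mod 8), (2/9) = +1, so (2/9)^2 = +1.
Reached (1/9) = 1. Collecting the sign flips along the way, the symbol is -1.

-1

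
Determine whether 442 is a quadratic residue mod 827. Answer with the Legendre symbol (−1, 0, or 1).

Pull out 2: since 827 ≡ 3 (mod 8), (2/827) = -1.
Reciprocity: 221 ≡ 1 and 827 ≡ 3 (mod 4), so (221/827) = +(827/221).
Reduce top mod 221: now compute (164/221).
Pull out 2^2: since 221 ≡ 5 (mod 8), (2/221) = -1, so (2/221)^2 = +1.
Reciprocity: 41 ≡ 1 and 221 ≡ 1 (mod 4), so (41/221) = +(221/41).
Reduce top mod 41: now compute (16/41).
Pull out 2^4: since 41 ≡ 1 (mod 8), (2/41) = +1, so (2/41)^4 = +1.
Reached (1/41) = 1. Collecting the sign flips along the way, the symbol is -1.

-1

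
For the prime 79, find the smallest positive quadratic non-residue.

(2/79) = +1, so 2 is a residue.
(3/79) = −1, so 3 is the smallest positive non-residue mod 79.

3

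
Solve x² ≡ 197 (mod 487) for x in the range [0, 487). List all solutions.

Since 487 ≡ 3 (mod 4), a square root of 197 is 197^((487+1)/4) = 197^122 mod 487.
Repeated squaring: 197^2≡336, 197^4≡399, 197^8≡439, 197^16≡356, 197^32≡116, 197^64≡307 (mod 487).
197^122 = 197^(64+32+16+8+2) ≡ 142 (mod 487).
Check: 142² = 20164 ≡ 197 (mod 487). The two roots are 142 and 345.

142, 345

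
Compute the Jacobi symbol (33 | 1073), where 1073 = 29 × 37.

1

Reciprocity: 33 ≡ 1 and 1073 ≡ 1 (mod 4), so (33/1073) = +(1073/33).
Reduce top mod 33: now compute (17/33).
Reciprocity: 17 ≡ 1 and 33 ≡ 1 (mod 4), so (17/33) = +(33/17).
Reduce top mod 17: now compute (16/17).
Pull out 2^4: since 17 ≡ 1 (mod 8), (2/17) = +1, so (2/17)^4 = +1.
Reached (1/17) = 1. Collecting the sign flips along the way, the symbol is +1.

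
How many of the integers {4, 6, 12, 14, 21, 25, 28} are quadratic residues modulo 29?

(4/29) = +1 → QR.
(6/29) = +1 → QR.
(12/29) = -1 → non-residue.
(14/29) = -1 → non-residue.
(21/29) = -1 → non-residue.
(25/29) = +1 → QR.
(28/29) = +1 → QR.
Total quadratic residues among the 7: 4.

4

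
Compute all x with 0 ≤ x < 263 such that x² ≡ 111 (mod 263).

30, 233

Since 263 ≡ 3 (mod 4), a square root of 111 is 111^((263+1)/4) = 111^66 mod 263.
Repeated squaring: 111^2≡223, 111^4≡22, 111^8≡221, 111^16≡186, 111^32≡143, 111^64≡198 (mod 263).
111^66 = 111^(64+2) ≡ 233 (mod 263).
Check: 233² = 54289 ≡ 111 (mod 263). The two roots are 30 and 233.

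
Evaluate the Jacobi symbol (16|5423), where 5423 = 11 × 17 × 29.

1

Pull out 2^4: since 5423 ≡ 7 (mod 8), (2/5423) = +1, so (2/5423)^4 = +1.
Reached (1/5423) = 1. Collecting the sign flips along the way, the symbol is +1.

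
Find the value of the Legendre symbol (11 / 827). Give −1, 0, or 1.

1

Euler's criterion: (11/827) ≡ 11^413 (mod 827).
11^2 ≡ 121 (mod 827)
11^4 ≡ 582 (mod 827)
11^8 ≡ 481 (mod 827)
11^16 ≡ 628 (mod 827)
11^32 ≡ 732 (mod 827)
11^64 ≡ 755 (mod 827)
11^128 ≡ 222 (mod 827)
11^256 ≡ 491 (mod 827)
11^413 = 11^(256+128+16+8+4+1) ≡ 1 (mod 827).
Result is 1, so (11/827) = 1.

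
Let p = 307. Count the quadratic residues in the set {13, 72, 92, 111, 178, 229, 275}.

(13/307) = -1 → non-residue.
(72/307) = -1 → non-residue.
(92/307) = -1 → non-residue.
(111/307) = -1 → non-residue.
(178/307) = -1 → non-residue.
(229/307) = +1 → QR.
(275/307) = +1 → QR.
Total quadratic residues among the 7: 2.

2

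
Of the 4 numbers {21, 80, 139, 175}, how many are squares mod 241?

1

(21/241) = -1 → non-residue.
(80/241) = +1 → QR.
(139/241) = -1 → non-residue.
(175/241) = -1 → non-residue.
Total quadratic residues among the 4: 1.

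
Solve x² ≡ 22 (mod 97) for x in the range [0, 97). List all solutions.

97 ≡ 1 (mod 4), so we find a root by search.
Trying successive values, 33² = 1089 ≡ 22 (mod 97). The other root is 97 − 33 = 64.

33, 64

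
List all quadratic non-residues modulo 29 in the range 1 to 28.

2,3,8,10,11,12,14,15,17,18,19,21,26,27

Square k = 1,…,14 (k and 29−k give the same square):
1²=1, 2²=4, 3²=9, 4²=16, 5²=25, 6²≡7, 7²≡20, 8²≡6, 9²≡23, 10²≡13, 11²≡5, 12²≡28, 13²≡24, 14²≡22 (mod 29).
The residues are {1, 4, 5, 6, 7, 9, 13, 16, 20, 22, 23, 24, 25, 28}; the non-residues are the remaining 14 nonzero classes.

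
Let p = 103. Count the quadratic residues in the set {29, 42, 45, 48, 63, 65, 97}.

3

(29/103) = +1 → QR.
(42/103) = -1 → non-residue.
(45/103) = -1 → non-residue.
(48/103) = -1 → non-residue.
(63/103) = +1 → QR.
(65/103) = -1 → non-residue.
(97/103) = +1 → QR.
Total quadratic residues among the 7: 3.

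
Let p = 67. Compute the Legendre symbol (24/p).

1

Pull out 2^3: since 67 ≡ 3 (mod 8), (2/67) = -1, so (2/67)^3 = -1.
Reciprocity: 3 ≡ 3 and 67 ≡ 3 (mod 4), so (3/67) = −(67/3).
Reduce top mod 3: now compute (1/3).
Reached (1/3) = 1. Collecting the sign flips along the way, the symbol is +1.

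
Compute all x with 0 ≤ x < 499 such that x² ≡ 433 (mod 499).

130, 369

Since 499 ≡ 3 (mod 4), a square root of 433 is 433^((499+1)/4) = 433^125 mod 499.
Repeated squaring: 433^2≡364, 433^4≡261, 433^8≡257, 433^16≡181, 433^32≡326, 433^64≡488 (mod 499).
433^125 = 433^(64+32+16+8+4+1) ≡ 130 (mod 499).
Check: 130² = 16900 ≡ 433 (mod 499). The two roots are 130 and 369.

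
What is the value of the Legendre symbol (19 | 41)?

-1

Reciprocity: 19 ≡ 3 and 41 ≡ 1 (mod 4), so (19/41) = +(41/19).
Reduce top mod 19: now compute (3/19).
Reciprocity: 3 ≡ 3 and 19 ≡ 3 (mod 4), so (3/19) = −(19/3).
Reduce top mod 3: now compute (1/3).
Reached (1/3) = 1. Collecting the sign flips along the way, the symbol is -1.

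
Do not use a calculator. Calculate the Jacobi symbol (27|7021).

1

Reciprocity: 27 ≡ 3 and 7021 ≡ 1 (mod 4), so (27/7021) = +(7021/27).
Reduce top mod 27: now compute (1/27).
Reached (1/27) = 1. Collecting the sign flips along the way, the symbol is +1.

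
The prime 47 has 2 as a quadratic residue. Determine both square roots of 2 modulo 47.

Since 47 ≡ 3 (mod 4), a square root of 2 is 2^((47+1)/4) = 2^12 mod 47.
Repeated squaring: 2^2≡4, 2^4≡16, 2^8≡21 (mod 47).
2^12 = 2^(8+4) ≡ 7 (mod 47).
Check: 7² = 49 ≡ 2 (mod 47). The two roots are 7 and 40.

7, 40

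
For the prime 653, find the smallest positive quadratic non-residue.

2

(2/653) = −1, so 2 is the smallest positive non-residue mod 653.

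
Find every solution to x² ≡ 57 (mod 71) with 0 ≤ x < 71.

Since 71 ≡ 3 (mod 4), a square root of 57 is 57^((71+1)/4) = 57^18 mod 71.
Repeated squaring: 57^2≡54, 57^4≡5, 57^8≡25, 57^16≡57 (mod 71).
57^18 = 57^(16+2) ≡ 25 (mod 71).
Check: 25² = 625 ≡ 57 (mod 71). The two roots are 25 and 46.

25, 46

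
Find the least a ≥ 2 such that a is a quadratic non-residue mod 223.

(2/223) = +1, so 2 is a residue.
(3/223) = −1, so 3 is the smallest positive non-residue mod 223.

3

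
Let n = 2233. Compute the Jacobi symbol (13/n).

1

Reciprocity: 13 ≡ 1 and 2233 ≡ 1 (mod 4), so (13/2233) = +(2233/13).
Reduce top mod 13: now compute (10/13).
Pull out 2: since 13 ≡ 5 (mod 8), (2/13) = -1.
Reciprocity: 5 ≡ 1 and 13 ≡ 1 (mod 4), so (5/13) = +(13/5).
Reduce top mod 5: now compute (3/5).
Reciprocity: 3 ≡ 3 and 5 ≡ 1 (mod 4), so (3/5) = +(5/3).
Reduce top mod 3: now compute (2/3).
Pull out 2: since 3 ≡ 3 (mod 8), (2/3) = -1.
Reached (1/3) = 1. Collecting the sign flips along the way, the symbol is +1.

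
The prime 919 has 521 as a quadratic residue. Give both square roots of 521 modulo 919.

Since 919 ≡ 3 (mod 4), a square root of 521 is 521^((919+1)/4) = 521^230 mod 919.
Repeated squaring: 521^2≡336, 521^4≡778, 521^8≡582, 521^16≡532, 521^32≡891, 521^64≡784, 521^128≡764 (mod 919).
521^230 = 521^(128+64+32+4+2) ≡ 173 (mod 919).
Check: 173² = 29929 ≡ 521 (mod 919). The two roots are 173 and 746.

173, 746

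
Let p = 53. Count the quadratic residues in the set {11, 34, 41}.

(11/53) = +1 → QR.
(34/53) = -1 → non-residue.
(41/53) = -1 → non-residue.
Total quadratic residues among the 3: 1.

1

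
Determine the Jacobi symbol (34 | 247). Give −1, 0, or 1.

1

Pull out 2: since 247 ≡ 7 (mod 8), (2/247) = +1.
Reciprocity: 17 ≡ 1 and 247 ≡ 3 (mod 4), so (17/247) = +(247/17).
Reduce top mod 17: now compute (9/17).
Reciprocity: 9 ≡ 1 and 17 ≡ 1 (mod 4), so (9/17) = +(17/9).
Reduce top mod 9: now compute (8/9).
Pull out 2^3: since 9 ≡ 1 (mod 8), (2/9) = +1, so (2/9)^3 = +1.
Reached (1/9) = 1. Collecting the sign flips along the way, the symbol is +1.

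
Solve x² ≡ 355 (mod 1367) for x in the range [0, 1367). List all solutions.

430, 937

Since 1367 ≡ 3 (mod 4), a square root of 355 is 355^((1367+1)/4) = 355^342 mod 1367.
Repeated squaring: 355^2≡261, 355^4≡1138, 355^8≡495, 355^16≡332, 355^32≡864, 355^64≡114, 355^128≡693, 355^256≡432 (mod 1367).
355^342 = 355^(256+64+16+4+2) ≡ 937 (mod 1367).
Check: 937² = 877969 ≡ 355 (mod 1367). The two roots are 430 and 937.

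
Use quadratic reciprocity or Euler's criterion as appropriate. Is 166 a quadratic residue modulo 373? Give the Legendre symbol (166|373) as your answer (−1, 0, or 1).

-1

Pull out 2: since 373 ≡ 5 (mod 8), (2/373) = -1.
Reciprocity: 83 ≡ 3 and 373 ≡ 1 (mod 4), so (83/373) = +(373/83).
Reduce top mod 83: now compute (41/83).
Reciprocity: 41 ≡ 1 and 83 ≡ 3 (mod 4), so (41/83) = +(83/41).
Reduce top mod 41: now compute (1/41).
Reached (1/41) = 1. Collecting the sign flips along the way, the symbol is -1.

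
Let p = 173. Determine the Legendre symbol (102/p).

-1

Euler's criterion: (102/173) ≡ 102^86 (mod 173).
102^2 ≡ 24 (mod 173)
102^4 ≡ 57 (mod 173)
102^8 ≡ 135 (mod 173)
102^16 ≡ 60 (mod 173)
102^32 ≡ 140 (mod 173)
102^64 ≡ 51 (mod 173)
102^86 = 102^(64+16+4+2) ≡ 172 (mod 173).
Result is 172 ≡ −1, so (102/173) = −1.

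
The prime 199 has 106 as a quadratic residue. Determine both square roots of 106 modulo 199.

92, 107

Since 199 ≡ 3 (mod 4), a square root of 106 is 106^((199+1)/4) = 106^50 mod 199.
Repeated squaring: 106^2≡92, 106^4≡106, 106^8≡92, 106^16≡106, 106^32≡92 (mod 199).
106^50 = 106^(32+16+2) ≡ 92 (mod 199).
Check: 92² = 8464 ≡ 106 (mod 199). The two roots are 92 and 107.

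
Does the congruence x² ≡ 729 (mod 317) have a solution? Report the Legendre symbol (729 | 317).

Euler's criterion: (729/317) ≡ 95^158 (mod 317).
95^2 ≡ 149 (mod 317)
95^4 ≡ 11 (mod 317)
95^8 ≡ 121 (mod 317)
95^16 ≡ 59 (mod 317)
95^32 ≡ 311 (mod 317)
95^64 ≡ 36 (mod 317)
95^128 ≡ 28 (mod 317)
95^158 = 95^(128+16+8+4+2) ≡ 1 (mod 317).
Result is 1, so (729/317) = 1.

1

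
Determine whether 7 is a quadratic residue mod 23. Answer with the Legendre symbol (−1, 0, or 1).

Euler's criterion: (7/23) ≡ 7^11 (mod 23).
7^2 ≡ 3 (mod 23)
7^4 ≡ 9 (mod 23)
7^8 ≡ 12 (mod 23)
7^11 = 7^(8+2+1) ≡ 22 (mod 23).
Result is 22 ≡ −1, so (7/23) = −1.

-1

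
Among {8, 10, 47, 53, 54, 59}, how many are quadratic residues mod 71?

(8/71) = +1 → QR.
(10/71) = +1 → QR.
(47/71) = -1 → non-residue.
(53/71) = -1 → non-residue.
(54/71) = +1 → QR.
(59/71) = -1 → non-residue.
Total quadratic residues among the 6: 3.

3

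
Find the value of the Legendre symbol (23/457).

-1

Reciprocity: 23 ≡ 3 and 457 ≡ 1 (mod 4), so (23/457) = +(457/23).
Reduce top mod 23: now compute (20/23).
Pull out 2^2: since 23 ≡ 7 (mod 8), (2/23) = +1, so (2/23)^2 = +1.
Reciprocity: 5 ≡ 1 and 23 ≡ 3 (mod 4), so (5/23) = +(23/5).
Reduce top mod 5: now compute (3/5).
Reciprocity: 3 ≡ 3 and 5 ≡ 1 (mod 4), so (3/5) = +(5/3).
Reduce top mod 3: now compute (2/3).
Pull out 2: since 3 ≡ 3 (mod 8), (2/3) = -1.
Reached (1/3) = 1. Collecting the sign flips along the way, the symbol is -1.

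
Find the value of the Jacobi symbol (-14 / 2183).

-1

First reduce: -14 ≡ 2169 (mod 2183).
Reciprocity: 2169 ≡ 1 and 2183 ≡ 3 (mod 4), so (2169/2183) = +(2183/2169).
Reduce top mod 2169: now compute (14/2169).
Pull out 2: since 2169 ≡ 1 (mod 8), (2/2169) = +1.
Reciprocity: 7 ≡ 3 and 2169 ≡ 1 (mod 4), so (7/2169) = +(2169/7).
Reduce top mod 7: now compute (6/7).
Pull out 2: since 7 ≡ 7 (mod 8), (2/7) = +1.
Reciprocity: 3 ≡ 3 and 7 ≡ 3 (mod 4), so (3/7) = −(7/3).
Reduce top mod 3: now compute (1/3).
Reached (1/3) = 1. Collecting the sign flips along the way, the symbol is -1.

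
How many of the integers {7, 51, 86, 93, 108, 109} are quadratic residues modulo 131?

3

(7/131) = +1 → QR.
(51/131) = -1 → non-residue.
(86/131) = -1 → non-residue.
(93/131) = -1 → non-residue.
(108/131) = +1 → QR.
(109/131) = +1 → QR.
Total quadratic residues among the 6: 3.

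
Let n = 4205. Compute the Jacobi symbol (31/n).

Reciprocity: 31 ≡ 3 and 4205 ≡ 1 (mod 4), so (31/4205) = +(4205/31).
Reduce top mod 31: now compute (20/31).
Pull out 2^2: since 31 ≡ 7 (mod 8), (2/31) = +1, so (2/31)^2 = +1.
Reciprocity: 5 ≡ 1 and 31 ≡ 3 (mod 4), so (5/31) = +(31/5).
Reduce top mod 5: now compute (1/5).
Reached (1/5) = 1. Collecting the sign flips along the way, the symbol is +1.

1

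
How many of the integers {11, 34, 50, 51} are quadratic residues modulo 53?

(11/53) = +1 → QR.
(34/53) = -1 → non-residue.
(50/53) = -1 → non-residue.
(51/53) = -1 → non-residue.
Total quadratic residues among the 4: 1.

1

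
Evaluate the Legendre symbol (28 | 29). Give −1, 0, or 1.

1

Pull out 2^2: since 29 ≡ 5 (mod 8), (2/29) = -1, so (2/29)^2 = +1.
Reciprocity: 7 ≡ 3 and 29 ≡ 1 (mod 4), so (7/29) = +(29/7).
Reduce top mod 7: now compute (1/7).
Reached (1/7) = 1. Collecting the sign flips along the way, the symbol is +1.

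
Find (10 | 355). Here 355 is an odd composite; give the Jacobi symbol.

Pull out 2: since 355 ≡ 3 (mod 8), (2/355) = -1.
Reciprocity: 5 ≡ 1 and 355 ≡ 3 (mod 4), so (5/355) = +(355/5).
Reduce top mod 5: now compute (0/5).
Top reduces to 0: gcd > 1, so the symbol is 0.

0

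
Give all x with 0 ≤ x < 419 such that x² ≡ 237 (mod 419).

Since 419 ≡ 3 (mod 4), a square root of 237 is 237^((419+1)/4) = 237^105 mod 419.
Repeated squaring: 237^2≡23, 237^4≡110, 237^8≡368, 237^16≡87, 237^32≡27, 237^64≡310 (mod 419).
237^105 = 237^(64+32+8+1) ≡ 198 (mod 419).
Check: 198² = 39204 ≡ 237 (mod 419). The two roots are 198 and 221.

198, 221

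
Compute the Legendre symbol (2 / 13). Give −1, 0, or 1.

-1

Euler's criterion: (2/13) ≡ 2^6 (mod 13).
2^2 ≡ 4 (mod 13)
2^4 ≡ 3 (mod 13)
2^6 = 2^(4+2) ≡ 12 (mod 13).
Result is 12 ≡ −1, so (2/13) = −1.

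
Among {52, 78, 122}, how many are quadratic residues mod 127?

(52/127) = +1 → QR.
(78/127) = -1 → non-residue.
(122/127) = +1 → QR.
Total quadratic residues among the 3: 2.

2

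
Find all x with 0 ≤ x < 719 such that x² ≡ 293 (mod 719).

164, 555

Since 719 ≡ 3 (mod 4), a square root of 293 is 293^((719+1)/4) = 293^180 mod 719.
Repeated squaring: 293^2≡288, 293^4≡259, 293^8≡214, 293^16≡499, 293^32≡227, 293^64≡480, 293^128≡320 (mod 719).
293^180 = 293^(128+32+16+4) ≡ 555 (mod 719).
Check: 555² = 308025 ≡ 293 (mod 719). The two roots are 164 and 555.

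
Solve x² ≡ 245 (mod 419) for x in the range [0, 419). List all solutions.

Since 419 ≡ 3 (mod 4), a square root of 245 is 245^((419+1)/4) = 245^105 mod 419.
Repeated squaring: 245^2≡108, 245^4≡351, 245^8≡15, 245^16≡225, 245^32≡345, 245^64≡29 (mod 419).
245^105 = 245^(64+32+8+1) ≡ 287 (mod 419).
Check: 287² = 82369 ≡ 245 (mod 419). The two roots are 132 and 287.

132, 287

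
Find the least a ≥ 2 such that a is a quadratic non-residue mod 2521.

11

(2/2521) = +1, so 2 is a residue.
(3/2521) = +1, so 3 is a residue.
(4/2521) = +1, so 4 is a residue.
(5/2521) = +1, so 5 is a residue.
(6/2521) = +1, so 6 is a residue.
(7/2521) = +1, so 7 is a residue.
(8/2521) = +1, so 8 is a residue.
(9/2521) = +1, so 9 is a residue.
(10/2521) = +1, so 10 is a residue.
(11/2521) = −1, so 11 is the smallest positive non-residue mod 2521.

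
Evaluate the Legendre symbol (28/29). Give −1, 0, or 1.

1

Euler's criterion: (28/29) ≡ 28^14 (mod 29).
28^2 ≡ 1 (mod 29)
28^4 ≡ 1 (mod 29)
28^8 ≡ 1 (mod 29)
28^14 = 28^(8+4+2) ≡ 1 (mod 29).
Result is 1, so (28/29) = 1.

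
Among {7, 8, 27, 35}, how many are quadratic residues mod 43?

1

(7/43) = -1 → non-residue.
(8/43) = -1 → non-residue.
(27/43) = -1 → non-residue.
(35/43) = +1 → QR.
Total quadratic residues among the 4: 1.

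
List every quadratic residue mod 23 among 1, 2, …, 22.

Square k = 1,…,11 (k and 23−k give the same square):
1²=1, 2²=4, 3²=9, 4²=16, 5²≡2, 6²≡13, 7²≡3, 8²≡18, 9²≡12, 10²≡8, 11²≡6 (mod 23).
So the quadratic residues mod 23 are {1, 2, 3, 4, 6, 8, 9, 12, 13, 16, 18}.

1, 2, 3, 4, 6, 8, 9, 12, 13, 16, 18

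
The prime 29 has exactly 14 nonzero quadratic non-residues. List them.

2,3,8,10,11,12,14,15,17,18,19,21,26,27

Square k = 1,…,14 (k and 29−k give the same square):
1²=1, 2²=4, 3²=9, 4²=16, 5²=25, 6²≡7, 7²≡20, 8²≡6, 9²≡23, 10²≡13, 11²≡5, 12²≡28, 13²≡24, 14²≡22 (mod 29).
The residues are {1, 4, 5, 6, 7, 9, 13, 16, 20, 22, 23, 24, 25, 28}; the non-residues are the remaining 14 nonzero classes.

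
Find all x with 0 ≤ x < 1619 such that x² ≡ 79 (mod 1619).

264, 1355

Since 1619 ≡ 3 (mod 4), a square root of 79 is 79^((1619+1)/4) = 79^405 mod 1619.
Repeated squaring: 79^2≡1384, 79^4≡179, 79^8≡1280, 79^16≡1591, 79^32≡784, 79^64≡1055, 79^128≡772, 79^256≡192 (mod 1619).
79^405 = 79^(256+128+16+4+1) ≡ 1355 (mod 1619).
Check: 1355² = 1836025 ≡ 79 (mod 1619). The two roots are 264 and 1355.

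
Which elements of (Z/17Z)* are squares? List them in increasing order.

1 2 4 8 9 13 15 16

Square k = 1,…,8 (k and 17−k give the same square):
1²=1, 2²=4, 3²=9, 4²=16, 5²≡8, 6²≡2, 7²≡15, 8²≡13 (mod 17).
So the quadratic residues mod 17 are {1, 2, 4, 8, 9, 13, 15, 16}.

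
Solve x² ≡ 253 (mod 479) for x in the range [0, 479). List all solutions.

Since 479 ≡ 3 (mod 4), a square root of 253 is 253^((479+1)/4) = 253^120 mod 479.
Repeated squaring: 253^2≡302, 253^4≡194, 253^8≡274, 253^16≡352, 253^32≡322, 253^64≡220 (mod 479).
253^120 = 253^(64+32+16+8) ≡ 313 (mod 479).
Check: 313² = 97969 ≡ 253 (mod 479). The two roots are 166 and 313.

166, 313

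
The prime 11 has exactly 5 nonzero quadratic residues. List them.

1,3,4,5,9

Square k = 1,…,5 (k and 11−k give the same square):
1²=1, 2²=4, 3²=9, 4²≡5, 5²≡3 (mod 11).
So the quadratic residues mod 11 are {1, 3, 4, 5, 9}.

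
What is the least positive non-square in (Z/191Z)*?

7

(2/191) = +1, so 2 is a residue.
(3/191) = +1, so 3 is a residue.
(4/191) = +1, so 4 is a residue.
(5/191) = +1, so 5 is a residue.
(6/191) = +1, so 6 is a residue.
(7/191) = −1, so 7 is the smallest positive non-residue mod 191.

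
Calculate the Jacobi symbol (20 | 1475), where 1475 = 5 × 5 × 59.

0

Pull out 2^2: since 1475 ≡ 3 (mod 8), (2/1475) = -1, so (2/1475)^2 = +1.
Reciprocity: 5 ≡ 1 and 1475 ≡ 3 (mod 4), so (5/1475) = +(1475/5).
Reduce top mod 5: now compute (0/5).
Top reduces to 0: gcd > 1, so the symbol is 0.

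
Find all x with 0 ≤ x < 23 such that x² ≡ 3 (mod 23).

Since 23 ≡ 3 (mod 4), a square root of 3 is 3^((23+1)/4) = 3^6 mod 23.
Repeated squaring: 3^2≡9, 3^4≡12 (mod 23).
3^6 = 3^(4+2) ≡ 16 (mod 23).
Check: 16² = 256 ≡ 3 (mod 23). The two roots are 7 and 16.

7, 16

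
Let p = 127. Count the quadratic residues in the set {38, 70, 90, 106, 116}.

2

(38/127) = +1 → QR.
(70/127) = +1 → QR.
(90/127) = -1 → non-residue.
(106/127) = -1 → non-residue.
(116/127) = -1 → non-residue.
Total quadratic residues among the 5: 2.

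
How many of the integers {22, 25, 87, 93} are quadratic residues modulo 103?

(22/103) = -1 → non-residue.
(25/103) = +1 → QR.
(87/103) = -1 → non-residue.
(93/103) = +1 → QR.
Total quadratic residues among the 4: 2.

2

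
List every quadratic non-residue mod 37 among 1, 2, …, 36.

Square k = 1,…,18 (k and 37−k give the same square):
1²=1, 2²=4, 3²=9, 4²=16, 5²=25, 6²=36, 7²≡12, 8²≡27, 9²≡7, 10²≡26, 11²≡10, 12²≡33, 13²≡21, 14²≡11, 15²≡3, 16²≡34, 17²≡30, 18²≡28 (mod 37).
The residues are {1, 3, 4, 7, 9, 10, 11, 12, 16, 21, 25, 26, 27, 28, 30, 33, 34, 36}; the non-residues are the remaining 18 nonzero classes.

2 5 6 8 13 14 15 17 18 19 20 22 23 24 29 31 32 35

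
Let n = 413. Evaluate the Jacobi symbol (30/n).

Pull out 2: since 413 ≡ 5 (mod 8), (2/413) = -1.
Reciprocity: 15 ≡ 3 and 413 ≡ 1 (mod 4), so (15/413) = +(413/15).
Reduce top mod 15: now compute (8/15).
Pull out 2^3: since 15 ≡ 7 (mod 8), (2/15) = +1, so (2/15)^3 = +1.
Reached (1/15) = 1. Collecting the sign flips along the way, the symbol is -1.

-1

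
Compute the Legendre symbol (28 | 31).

1

Pull out 2^2: since 31 ≡ 7 (mod 8), (2/31) = +1, so (2/31)^2 = +1.
Reciprocity: 7 ≡ 3 and 31 ≡ 3 (mod 4), so (7/31) = −(31/7).
Reduce top mod 7: now compute (3/7).
Reciprocity: 3 ≡ 3 and 7 ≡ 3 (mod 4), so (3/7) = −(7/3).
Reduce top mod 3: now compute (1/3).
Reached (1/3) = 1. Collecting the sign flips along the way, the symbol is +1.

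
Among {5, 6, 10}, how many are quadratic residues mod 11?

1

(5/11) = +1 → QR.
(6/11) = -1 → non-residue.
(10/11) = -1 → non-residue.
Total quadratic residues among the 3: 1.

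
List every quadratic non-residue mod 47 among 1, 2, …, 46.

Square k = 1,…,23 (k and 47−k give the same square):
1²=1, 2²=4, 3²=9, 4²=16, 5²=25, 6²=36, 7²≡2, 8²≡17, 9²≡34, 10²≡6, 11²≡27, 12²≡3, 13²≡28, 14²≡8, 15²≡37, 16²≡21, 17²≡7, 18²≡42, 19²≡32, 20²≡24, 21²≡18, 22²≡14, 23²≡12 (mod 47).
The residues are {1, 2, 3, 4, 6, 7, 8, 9, 12, 14, 16, 17, 18, 21, 24, 25, 27, 28, 32, 34, 36, 37, 42}; the non-residues are the remaining 23 nonzero classes.

5 10 11 13 15 19 20 22 23 26 29 30 31 33 35 38 39 40 41 43 44 45 46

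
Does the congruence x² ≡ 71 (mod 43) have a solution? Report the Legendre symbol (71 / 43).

-1

First reduce: 71 ≡ 28 (mod 43).
Pull out 2^2: since 43 ≡ 3 (mod 8), (2/43) = -1, so (2/43)^2 = +1.
Reciprocity: 7 ≡ 3 and 43 ≡ 3 (mod 4), so (7/43) = −(43/7).
Reduce top mod 7: now compute (1/7).
Reached (1/7) = 1. Collecting the sign flips along the way, the symbol is -1.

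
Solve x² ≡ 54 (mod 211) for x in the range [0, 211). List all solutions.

73, 138

Since 211 ≡ 3 (mod 4), a square root of 54 is 54^((211+1)/4) = 54^53 mod 211.
Repeated squaring: 54^2≡173, 54^4≡178, 54^8≡34, 54^16≡101, 54^32≡73 (mod 211).
54^53 = 54^(32+16+4+1) ≡ 73 (mod 211).
Check: 73² = 5329 ≡ 54 (mod 211). The two roots are 73 and 138.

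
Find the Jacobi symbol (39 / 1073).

1

Reciprocity: 39 ≡ 3 and 1073 ≡ 1 (mod 4), so (39/1073) = +(1073/39).
Reduce top mod 39: now compute (20/39).
Pull out 2^2: since 39 ≡ 7 (mod 8), (2/39) = +1, so (2/39)^2 = +1.
Reciprocity: 5 ≡ 1 and 39 ≡ 3 (mod 4), so (5/39) = +(39/5).
Reduce top mod 5: now compute (4/5).
Pull out 2^2: since 5 ≡ 5 (mod 8), (2/5) = -1, so (2/5)^2 = +1.
Reached (1/5) = 1. Collecting the sign flips along the way, the symbol is +1.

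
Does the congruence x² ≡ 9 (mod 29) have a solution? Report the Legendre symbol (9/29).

Euler's criterion: (9/29) ≡ 9^14 (mod 29).
9^2 ≡ 23 (mod 29)
9^4 ≡ 7 (mod 29)
9^8 ≡ 20 (mod 29)
9^14 = 9^(8+4+2) ≡ 1 (mod 29).
Result is 1, so (9/29) = 1.

1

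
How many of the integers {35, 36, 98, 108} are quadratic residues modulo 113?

2

(35/113) = -1 → non-residue.
(36/113) = +1 → QR.
(98/113) = +1 → QR.
(108/113) = -1 → non-residue.
Total quadratic residues among the 4: 2.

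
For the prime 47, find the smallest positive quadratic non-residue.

5

(2/47) = +1, so 2 is a residue.
(3/47) = +1, so 3 is a residue.
(4/47) = +1, so 4 is a residue.
(5/47) = −1, so 5 is the smallest positive non-residue mod 47.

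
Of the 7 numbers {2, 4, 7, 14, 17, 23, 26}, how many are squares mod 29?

3

(2/29) = -1 → non-residue.
(4/29) = +1 → QR.
(7/29) = +1 → QR.
(14/29) = -1 → non-residue.
(17/29) = -1 → non-residue.
(23/29) = +1 → QR.
(26/29) = -1 → non-residue.
Total quadratic residues among the 7: 3.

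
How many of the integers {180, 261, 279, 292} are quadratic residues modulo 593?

(180/593) = -1 → non-residue.
(261/593) = +1 → QR.
(279/593) = +1 → QR.
(292/593) = +1 → QR.
Total quadratic residues among the 4: 3.

3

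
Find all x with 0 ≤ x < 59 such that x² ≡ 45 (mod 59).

Since 59 ≡ 3 (mod 4), a square root of 45 is 45^((59+1)/4) = 45^15 mod 59.
Repeated squaring: 45^2≡19, 45^4≡7, 45^8≡49 (mod 59).
45^15 = 45^(8+4+2+1) ≡ 35 (mod 59).
Check: 35² = 1225 ≡ 45 (mod 59). The two roots are 24 and 35.

24, 35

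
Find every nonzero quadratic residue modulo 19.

Square k = 1,…,9 (k and 19−k give the same square):
1²=1, 2²=4, 3²=9, 4²=16, 5²≡6, 6²≡17, 7²≡11, 8²≡7, 9²≡5 (mod 19).
So the quadratic residues mod 19 are {1, 4, 5, 6, 7, 9, 11, 16, 17}.

1,4,5,6,7,9,11,16,17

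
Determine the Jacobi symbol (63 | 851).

Reciprocity: 63 ≡ 3 and 851 ≡ 3 (mod 4), so (63/851) = −(851/63).
Reduce top mod 63: now compute (32/63).
Pull out 2^5: since 63 ≡ 7 (mod 8), (2/63) = +1, so (2/63)^5 = +1.
Reached (1/63) = 1. Collecting the sign flips along the way, the symbol is -1.

-1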